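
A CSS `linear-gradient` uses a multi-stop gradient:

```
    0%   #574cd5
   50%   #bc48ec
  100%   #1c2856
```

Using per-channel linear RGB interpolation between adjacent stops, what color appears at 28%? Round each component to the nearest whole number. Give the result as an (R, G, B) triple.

28% lies between the 0% and 50% stops, so the local fraction is t = (28 − 0)/(50 − 0) = 28/50 ≈ 0.56.
#574cd5 → (87, 76, 213); #bc48ec → (188, 72, 236).
R = 87 + 0.56 × (188 − 87) = 143.56 → 144
G = 76 + 0.56 × (72 − 76) = 73.76 → 74
B = 213 + 0.56 × (236 − 213) = 225.88 → 226

(144, 74, 226)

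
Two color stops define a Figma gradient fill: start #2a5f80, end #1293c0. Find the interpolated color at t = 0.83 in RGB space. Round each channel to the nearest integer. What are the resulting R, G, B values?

(22, 138, 181)

#2a5f80 → (42, 95, 128); #1293c0 → (18, 147, 192).
R = 42 + 0.83 × (18 − 42) = 42 + 0.83 × -24 = 22.08 → 22
G = 95 + 0.83 × (147 − 95) = 95 + 0.83 × 52 = 138.16 → 138
B = 128 + 0.83 × (192 − 128) = 128 + 0.83 × 64 = 181.12 → 181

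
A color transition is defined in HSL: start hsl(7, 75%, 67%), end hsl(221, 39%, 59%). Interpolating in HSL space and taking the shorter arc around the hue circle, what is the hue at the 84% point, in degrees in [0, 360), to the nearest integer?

244

Hue: 221 − 7 = 214°, but |214| > 180 so the shorter arc goes the other way: Δh = 214 − 360 = -146°.
H = 7 + 0.84 × (-146) = -115.64 → -116 → -116 mod 360 = 244°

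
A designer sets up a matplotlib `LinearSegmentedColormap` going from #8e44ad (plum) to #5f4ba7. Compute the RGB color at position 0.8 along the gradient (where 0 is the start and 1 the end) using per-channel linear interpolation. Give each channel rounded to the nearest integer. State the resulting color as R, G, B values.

#8e44ad → (142, 68, 173); #5f4ba7 → (95, 75, 167).
R = 142 + 0.8 × (95 − 142) = 142 + 0.8 × -47 = 104.4 → 104
G = 68 + 0.8 × (75 − 68) = 68 + 0.8 × 7 = 73.6 → 74
B = 173 + 0.8 × (167 − 173) = 173 + 0.8 × -6 = 168.2 → 168
So the blended color is (104, 74, 168), about #684aa8.

(104, 74, 168)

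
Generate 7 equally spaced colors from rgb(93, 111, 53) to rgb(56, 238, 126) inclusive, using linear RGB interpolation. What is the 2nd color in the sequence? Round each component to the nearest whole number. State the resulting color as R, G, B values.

With 7 swatches and endpoints inclusive, swatch 2 sits at t = (2 − 1)/(7 − 1) = 1/6 ≈ 0.1667.
R = 93 + 0.1667 × (56 − 93) = 86.832 → 87
G = 111 + 0.1667 × (238 − 111) = 132.171 → 132
B = 53 + 0.1667 × (126 − 53) = 65.169 → 65

(87, 132, 65)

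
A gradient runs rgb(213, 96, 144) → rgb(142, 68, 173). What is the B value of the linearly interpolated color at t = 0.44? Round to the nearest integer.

157

B = 144 + 0.44 × (173 − 144) = 156.76 → 157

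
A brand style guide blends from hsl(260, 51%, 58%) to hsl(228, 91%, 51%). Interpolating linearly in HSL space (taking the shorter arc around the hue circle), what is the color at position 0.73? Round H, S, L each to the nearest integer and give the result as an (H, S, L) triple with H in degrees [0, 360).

(237, 80, 53)

Hue arc: Δh = 228 − 260 = -32° (|Δh| ≤ 180, already the shorter path).
H = 260 + 0.73 × (-32) = 236.64 → 237°
S = 51 + 0.73 × (91 − 51) = 80.2 → 80%
L = 58 + 0.73 × (51 − 58) = 52.89 → 53%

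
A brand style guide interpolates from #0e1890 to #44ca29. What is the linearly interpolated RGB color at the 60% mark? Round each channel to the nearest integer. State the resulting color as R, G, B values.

#0e1890 → (14, 24, 144); #44ca29 → (68, 202, 41).
60% corresponds to t = 0.6.
R = 14 + 0.6 × (68 − 14) = 14 + 0.6 × 54 = 46.4 → 46
G = 24 + 0.6 × (202 − 24) = 24 + 0.6 × 178 = 130.8 → 131
B = 144 + 0.6 × (41 − 144) = 144 + 0.6 × -103 = 82.2 → 82
So the blended color is (46, 131, 82), about #2e8352.

(46, 131, 82)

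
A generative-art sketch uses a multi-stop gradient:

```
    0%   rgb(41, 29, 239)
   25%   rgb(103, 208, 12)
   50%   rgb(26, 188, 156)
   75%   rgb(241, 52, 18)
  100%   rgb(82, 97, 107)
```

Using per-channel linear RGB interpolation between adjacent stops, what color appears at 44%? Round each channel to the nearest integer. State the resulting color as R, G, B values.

44% lies between the 25% and 50% stops, so the local fraction is t = (44 − 25)/(50 − 25) = 19/25 ≈ 0.76.
R = 103 + 0.76 × (26 − 103) = 44.48 → 44
G = 208 + 0.76 × (188 − 208) = 192.8 → 193
B = 12 + 0.76 × (156 − 12) = 121.44 → 121

(44, 193, 121)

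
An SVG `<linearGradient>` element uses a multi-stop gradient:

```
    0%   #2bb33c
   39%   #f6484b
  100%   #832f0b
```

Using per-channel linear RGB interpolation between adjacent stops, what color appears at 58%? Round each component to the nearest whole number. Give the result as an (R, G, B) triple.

(210, 64, 55)

58% lies between the 39% and 100% stops, so the local fraction is t = (58 − 39)/(100 − 39) = 19/61 ≈ 0.3115.
#f6484b → (246, 72, 75); #832f0b → (131, 47, 11).
R = 246 + 0.3115 × (131 − 246) = 210.178 → 210
G = 72 + 0.3115 × (47 − 72) = 64.213 → 64
B = 75 + 0.3115 × (11 − 75) = 55.064 → 55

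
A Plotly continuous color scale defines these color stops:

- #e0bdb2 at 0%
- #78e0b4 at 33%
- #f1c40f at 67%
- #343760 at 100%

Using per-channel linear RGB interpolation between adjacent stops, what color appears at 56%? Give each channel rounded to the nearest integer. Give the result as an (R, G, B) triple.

56% lies between the 33% and 67% stops, so the local fraction is t = (56 − 33)/(67 − 33) = 23/34 ≈ 0.6765.
#78e0b4 → (120, 224, 180); #f1c40f → (241, 196, 15).
R = 120 + 0.6765 × (241 − 120) = 201.856 → 202
G = 224 + 0.6765 × (196 − 224) = 205.058 → 205
B = 180 + 0.6765 × (15 − 180) = 68.377 → 68

(202, 205, 68)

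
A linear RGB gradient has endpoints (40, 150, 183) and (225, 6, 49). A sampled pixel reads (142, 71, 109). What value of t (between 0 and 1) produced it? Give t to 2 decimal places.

0.55

Invert the lerp on the R channel (largest span, 185): t = (142 − 40) / (225 − 40) = 102/185 = 0.55135.
Check on G: (71 − 150)/(6 − 150) = 0.5486 ✓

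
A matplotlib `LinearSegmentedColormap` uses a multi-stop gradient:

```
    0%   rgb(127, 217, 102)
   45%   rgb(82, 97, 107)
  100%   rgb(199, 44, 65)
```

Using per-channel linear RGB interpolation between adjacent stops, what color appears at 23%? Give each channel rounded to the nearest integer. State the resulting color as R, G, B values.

23% lies between the 0% and 45% stops, so the local fraction is t = (23 − 0)/(45 − 0) = 23/45 ≈ 0.5111.
R = 127 + 0.5111 × (82 − 127) = 104.001 → 104
G = 217 + 0.5111 × (97 − 217) = 155.668 → 156
B = 102 + 0.5111 × (107 − 102) = 104.555 → 105

(104, 156, 105)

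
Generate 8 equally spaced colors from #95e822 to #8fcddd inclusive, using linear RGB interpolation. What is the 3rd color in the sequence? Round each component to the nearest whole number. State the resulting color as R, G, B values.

(147, 224, 87)

With 8 swatches and endpoints inclusive, swatch 3 sits at t = (3 − 1)/(8 − 1) = 2/7 ≈ 0.2857.
#95e822 → (149, 232, 34); #8fcddd → (143, 205, 221).
R = 149 + 0.2857 × (143 − 149) = 147.286 → 147
G = 232 + 0.2857 × (205 − 232) = 224.286 → 224
B = 34 + 0.2857 × (221 − 34) = 87.426 → 87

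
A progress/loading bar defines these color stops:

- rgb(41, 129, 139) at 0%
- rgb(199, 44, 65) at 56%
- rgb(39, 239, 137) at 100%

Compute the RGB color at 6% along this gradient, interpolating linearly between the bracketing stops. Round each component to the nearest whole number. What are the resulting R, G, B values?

6% lies between the 0% and 56% stops, so the local fraction is t = (6 − 0)/(56 − 0) = 6/56 ≈ 0.1071.
R = 41 + 0.1071 × (199 − 41) = 57.922 → 58
G = 129 + 0.1071 × (44 − 129) = 119.897 → 120
B = 139 + 0.1071 × (65 − 139) = 131.075 → 131

(58, 120, 131)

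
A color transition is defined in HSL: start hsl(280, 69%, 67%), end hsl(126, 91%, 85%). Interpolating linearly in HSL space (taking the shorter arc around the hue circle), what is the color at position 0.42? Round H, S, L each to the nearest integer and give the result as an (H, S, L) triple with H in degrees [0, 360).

(215, 78, 75)

Hue arc: Δh = 126 − 280 = -154° (|Δh| ≤ 180, already the shorter path).
H = 280 + 0.42 × (-154) = 215.32 → 215°
S = 69 + 0.42 × (91 − 69) = 78.24 → 78%
L = 67 + 0.42 × (85 − 67) = 74.56 → 75%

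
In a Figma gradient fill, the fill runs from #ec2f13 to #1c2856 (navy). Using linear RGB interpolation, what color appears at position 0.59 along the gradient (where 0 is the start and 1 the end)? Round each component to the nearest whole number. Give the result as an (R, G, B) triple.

(113, 43, 59)

#ec2f13 → (236, 47, 19); #1c2856 → (28, 40, 86).
R = 236 + 0.59 × (28 − 236) = 236 + 0.59 × -208 = 113.28 → 113
G = 47 + 0.59 × (40 − 47) = 47 + 0.59 × -7 = 42.87 → 43
B = 19 + 0.59 × (86 − 19) = 19 + 0.59 × 67 = 58.53 → 59
So the blended color is (113, 43, 59), about #712b3b.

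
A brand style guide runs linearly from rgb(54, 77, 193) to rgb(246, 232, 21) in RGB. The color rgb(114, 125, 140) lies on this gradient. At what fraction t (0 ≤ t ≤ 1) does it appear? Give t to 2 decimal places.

0.31

Invert the lerp on the R channel (largest span, 192): t = (114 − 54) / (246 − 54) = 60/192 = 0.3125.
Check on G: (125 − 77)/(232 − 77) = 0.3097 ✓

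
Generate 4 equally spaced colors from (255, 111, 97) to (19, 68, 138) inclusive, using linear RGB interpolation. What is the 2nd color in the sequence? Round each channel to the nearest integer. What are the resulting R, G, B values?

(176, 97, 111)

With 4 swatches and endpoints inclusive, swatch 2 sits at t = (2 − 1)/(4 − 1) = 1/3 ≈ 0.3333.
R = 255 + 0.3333 × (19 − 255) = 176.341 → 176
G = 111 + 0.3333 × (68 − 111) = 96.668 → 97
B = 97 + 0.3333 × (138 − 97) = 110.665 → 111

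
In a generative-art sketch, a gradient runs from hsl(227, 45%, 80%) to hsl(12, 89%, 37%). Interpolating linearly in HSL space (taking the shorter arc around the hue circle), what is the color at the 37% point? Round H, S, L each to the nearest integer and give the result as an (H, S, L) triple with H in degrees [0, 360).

(281, 61, 64)

Hue: 12 − 227 = -215°, but |-215| > 180 so the shorter arc goes the other way: Δh = -215 + 360 = 145°.
H = 227 + 0.37 × (145) = 280.65 → 281°
S = 45 + 0.37 × (89 − 45) = 61.28 → 61%
L = 80 + 0.37 × (37 − 80) = 64.09 → 64%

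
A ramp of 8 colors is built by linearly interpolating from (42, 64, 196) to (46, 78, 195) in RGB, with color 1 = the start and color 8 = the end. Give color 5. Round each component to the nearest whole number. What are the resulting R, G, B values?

(44, 72, 195)

With 8 swatches and endpoints inclusive, swatch 5 sits at t = (5 − 1)/(8 − 1) = 4/7 ≈ 0.5714.
R = 42 + 0.5714 × (46 − 42) = 44.286 → 44
G = 64 + 0.5714 × (78 − 64) = 72 → 72
B = 196 + 0.5714 × (195 − 196) = 195.429 → 195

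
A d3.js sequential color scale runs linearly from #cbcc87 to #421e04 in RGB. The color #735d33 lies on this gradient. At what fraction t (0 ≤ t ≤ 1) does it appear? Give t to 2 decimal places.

Invert the lerp on the G channel (largest span, 174): t = (93 − 204) / (30 − 204) = -111/-174 = 0.63793.
Check on R: (115 − 203)/(66 − 203) = 0.6423 ✓

0.64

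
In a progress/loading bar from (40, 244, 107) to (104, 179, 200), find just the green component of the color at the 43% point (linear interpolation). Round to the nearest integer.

216

G = 244 + 0.43 × (179 − 244) = 216.05 → 216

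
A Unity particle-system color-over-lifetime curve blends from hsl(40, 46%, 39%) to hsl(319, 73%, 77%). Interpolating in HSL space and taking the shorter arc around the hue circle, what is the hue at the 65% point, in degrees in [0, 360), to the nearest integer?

Hue: 319 − 40 = 279°, but |279| > 180 so the shorter arc goes the other way: Δh = 279 − 360 = -81°.
H = 40 + 0.65 × (-81) = -12.65 → -13 → -13 mod 360 = 347°

347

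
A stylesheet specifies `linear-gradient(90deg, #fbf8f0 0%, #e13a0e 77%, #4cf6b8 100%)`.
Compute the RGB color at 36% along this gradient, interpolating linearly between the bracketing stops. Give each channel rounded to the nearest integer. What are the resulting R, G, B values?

36% lies between the 0% and 77% stops, so the local fraction is t = (36 − 0)/(77 − 0) = 36/77 ≈ 0.4675.
#fbf8f0 → (251, 248, 240); #e13a0e → (225, 58, 14).
R = 251 + 0.4675 × (225 − 251) = 238.845 → 239
G = 248 + 0.4675 × (58 − 248) = 159.175 → 159
B = 240 + 0.4675 × (14 − 240) = 134.345 → 134

(239, 159, 134)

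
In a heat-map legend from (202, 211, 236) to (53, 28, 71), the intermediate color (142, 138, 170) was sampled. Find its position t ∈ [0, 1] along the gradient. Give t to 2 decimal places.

Invert the lerp on the G channel (largest span, 183): t = (138 − 211) / (28 − 211) = -73/-183 = 0.39891.
Check on R: (142 − 202)/(53 − 202) = 0.4027 ✓

0.40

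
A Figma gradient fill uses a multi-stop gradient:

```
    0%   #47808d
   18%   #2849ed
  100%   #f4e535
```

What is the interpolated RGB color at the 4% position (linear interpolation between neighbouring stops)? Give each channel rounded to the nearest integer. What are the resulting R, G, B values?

4% lies between the 0% and 18% stops, so the local fraction is t = (4 − 0)/(18 − 0) = 4/18 ≈ 0.2222.
#47808d → (71, 128, 141); #2849ed → (40, 73, 237).
R = 71 + 0.2222 × (40 − 71) = 64.112 → 64
G = 128 + 0.2222 × (73 − 128) = 115.779 → 116
B = 141 + 0.2222 × (237 − 141) = 162.331 → 162

(64, 116, 162)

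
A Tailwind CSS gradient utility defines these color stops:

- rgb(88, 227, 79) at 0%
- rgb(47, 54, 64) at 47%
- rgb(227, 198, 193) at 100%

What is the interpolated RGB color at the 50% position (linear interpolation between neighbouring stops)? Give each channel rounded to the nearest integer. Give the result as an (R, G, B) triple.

50% lies between the 47% and 100% stops, so the local fraction is t = (50 − 47)/(100 − 47) = 3/53 ≈ 0.0566.
R = 47 + 0.0566 × (227 − 47) = 57.188 → 57
G = 54 + 0.0566 × (198 − 54) = 62.15 → 62
B = 64 + 0.0566 × (193 − 64) = 71.301 → 71

(57, 62, 71)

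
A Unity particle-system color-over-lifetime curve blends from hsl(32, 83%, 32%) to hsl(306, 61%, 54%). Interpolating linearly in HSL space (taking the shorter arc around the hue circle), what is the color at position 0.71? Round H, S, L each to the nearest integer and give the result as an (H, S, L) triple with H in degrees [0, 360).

Hue: 306 − 32 = 274°, but |274| > 180 so the shorter arc goes the other way: Δh = 274 − 360 = -86°.
H = 32 + 0.71 × (-86) = -29.06 → -29 → -29 mod 360 = 331°
S = 83 + 0.71 × (61 − 83) = 67.38 → 67%
L = 32 + 0.71 × (54 − 32) = 47.62 → 48%

(331, 67, 48)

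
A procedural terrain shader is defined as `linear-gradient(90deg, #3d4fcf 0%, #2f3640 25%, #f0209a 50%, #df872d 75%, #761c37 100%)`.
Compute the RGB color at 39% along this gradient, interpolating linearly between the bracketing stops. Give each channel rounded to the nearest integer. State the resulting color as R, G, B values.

(155, 42, 114)

39% lies between the 25% and 50% stops, so the local fraction is t = (39 − 25)/(50 − 25) = 14/25 ≈ 0.56.
#2f3640 → (47, 54, 64); #f0209a → (240, 32, 154).
R = 47 + 0.56 × (240 − 47) = 155.08 → 155
G = 54 + 0.56 × (32 − 54) = 41.68 → 42
B = 64 + 0.56 × (154 − 64) = 114.4 → 114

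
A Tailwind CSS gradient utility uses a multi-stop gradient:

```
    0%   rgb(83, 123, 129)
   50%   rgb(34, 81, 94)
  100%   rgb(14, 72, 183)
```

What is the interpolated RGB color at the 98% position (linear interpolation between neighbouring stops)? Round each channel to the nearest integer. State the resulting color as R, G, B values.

98% lies between the 50% and 100% stops, so the local fraction is t = (98 − 50)/(100 − 50) = 48/50 ≈ 0.96.
R = 34 + 0.96 × (14 − 34) = 14.8 → 15
G = 81 + 0.96 × (72 − 81) = 72.36 → 72
B = 94 + 0.96 × (183 − 94) = 179.44 → 179

(15, 72, 179)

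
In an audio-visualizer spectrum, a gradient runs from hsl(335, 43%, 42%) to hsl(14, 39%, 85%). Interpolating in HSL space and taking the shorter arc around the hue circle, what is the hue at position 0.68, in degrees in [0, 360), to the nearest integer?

2

Hue: 14 − 335 = -321°, but |-321| > 180 so the shorter arc goes the other way: Δh = -321 + 360 = 39°.
H = 335 + 0.68 × (39) = 361.52 → 362 → 362 mod 360 = 2°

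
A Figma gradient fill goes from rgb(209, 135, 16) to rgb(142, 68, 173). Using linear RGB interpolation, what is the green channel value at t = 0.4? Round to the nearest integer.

G = 135 + 0.4 × (68 − 135) = 108.2 → 108

108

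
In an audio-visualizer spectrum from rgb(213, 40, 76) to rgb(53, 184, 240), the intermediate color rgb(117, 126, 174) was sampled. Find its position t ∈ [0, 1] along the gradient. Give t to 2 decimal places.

Invert the lerp on the B channel (largest span, 164): t = (174 − 76) / (240 − 76) = 98/164 = 0.59756.
Check on R: (117 − 213)/(53 − 213) = 0.6 ✓

0.60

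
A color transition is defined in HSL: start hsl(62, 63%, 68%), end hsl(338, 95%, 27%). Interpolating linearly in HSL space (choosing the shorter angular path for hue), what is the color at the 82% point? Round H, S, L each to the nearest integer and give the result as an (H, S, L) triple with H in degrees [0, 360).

(353, 89, 34)

Hue: 338 − 62 = 276°, but |276| > 180 so the shorter arc goes the other way: Δh = 276 − 360 = -84°.
H = 62 + 0.82 × (-84) = -6.88 → -7 → -7 mod 360 = 353°
S = 63 + 0.82 × (95 − 63) = 89.24 → 89%
L = 68 + 0.82 × (27 − 68) = 34.38 → 34%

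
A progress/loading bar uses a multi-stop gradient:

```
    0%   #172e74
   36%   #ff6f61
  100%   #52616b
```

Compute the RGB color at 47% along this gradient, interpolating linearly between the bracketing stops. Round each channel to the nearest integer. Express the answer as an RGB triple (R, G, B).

47% lies between the 36% and 100% stops, so the local fraction is t = (47 − 36)/(100 − 36) = 11/64 ≈ 0.1719.
#ff6f61 → (255, 111, 97); #52616b → (82, 97, 107).
R = 255 + 0.1719 × (82 − 255) = 225.261 → 225
G = 111 + 0.1719 × (97 − 111) = 108.593 → 109
B = 97 + 0.1719 × (107 − 97) = 98.719 → 99

(225, 109, 99)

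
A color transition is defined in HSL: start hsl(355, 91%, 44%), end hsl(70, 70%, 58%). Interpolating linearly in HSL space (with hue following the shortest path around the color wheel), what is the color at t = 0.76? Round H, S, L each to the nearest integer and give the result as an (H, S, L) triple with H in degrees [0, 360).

Hue: 70 − 355 = -285°, but |-285| > 180 so the shorter arc goes the other way: Δh = -285 + 360 = 75°.
H = 355 + 0.76 × (75) = 412 → 412 → 412 mod 360 = 52°
S = 91 + 0.76 × (70 − 91) = 75.04 → 75%
L = 44 + 0.76 × (58 − 44) = 54.64 → 55%

(52, 75, 55)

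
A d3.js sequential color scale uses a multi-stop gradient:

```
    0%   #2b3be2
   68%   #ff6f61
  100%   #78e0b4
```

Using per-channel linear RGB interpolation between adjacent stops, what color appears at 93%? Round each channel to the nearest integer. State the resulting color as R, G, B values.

(150, 199, 162)

93% lies between the 68% and 100% stops, so the local fraction is t = (93 − 68)/(100 − 68) = 25/32 ≈ 0.7812.
#ff6f61 → (255, 111, 97); #78e0b4 → (120, 224, 180).
R = 255 + 0.7812 × (120 − 255) = 149.538 → 150
G = 111 + 0.7812 × (224 − 111) = 199.276 → 199
B = 97 + 0.7812 × (180 − 97) = 161.84 → 162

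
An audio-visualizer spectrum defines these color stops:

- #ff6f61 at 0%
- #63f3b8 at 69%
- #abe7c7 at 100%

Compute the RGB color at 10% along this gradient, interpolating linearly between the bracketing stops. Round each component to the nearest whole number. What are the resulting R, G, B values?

(232, 130, 110)

10% lies between the 0% and 69% stops, so the local fraction is t = (10 − 0)/(69 − 0) = 10/69 ≈ 0.1449.
#ff6f61 → (255, 111, 97); #63f3b8 → (99, 243, 184).
R = 255 + 0.1449 × (99 − 255) = 232.396 → 232
G = 111 + 0.1449 × (243 − 111) = 130.127 → 130
B = 97 + 0.1449 × (184 − 97) = 109.606 → 110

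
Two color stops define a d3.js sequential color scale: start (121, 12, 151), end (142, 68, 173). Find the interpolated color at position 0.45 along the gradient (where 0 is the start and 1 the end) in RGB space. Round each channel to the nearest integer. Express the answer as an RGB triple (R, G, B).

R = 121 + 0.45 × (142 − 121) = 121 + 0.45 × 21 = 130.45 → 130
G = 12 + 0.45 × (68 − 12) = 12 + 0.45 × 56 = 37.2 → 37
B = 151 + 0.45 × (173 − 151) = 151 + 0.45 × 22 = 160.9 → 161
So the blended color is (130, 37, 161), about #8225a1.

(130, 37, 161)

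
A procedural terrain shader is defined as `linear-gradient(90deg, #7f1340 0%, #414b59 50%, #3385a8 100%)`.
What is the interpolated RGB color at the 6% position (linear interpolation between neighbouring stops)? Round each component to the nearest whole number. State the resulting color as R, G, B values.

(120, 26, 67)

6% lies between the 0% and 50% stops, so the local fraction is t = (6 − 0)/(50 − 0) = 6/50 ≈ 0.12.
#7f1340 → (127, 19, 64); #414b59 → (65, 75, 89).
R = 127 + 0.12 × (65 − 127) = 119.56 → 120
G = 19 + 0.12 × (75 − 19) = 25.72 → 26
B = 64 + 0.12 × (89 − 64) = 67 → 67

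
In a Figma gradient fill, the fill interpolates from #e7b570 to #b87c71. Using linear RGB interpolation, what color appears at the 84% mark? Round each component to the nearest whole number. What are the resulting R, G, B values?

(192, 133, 113)

#e7b570 → (231, 181, 112); #b87c71 → (184, 124, 113).
84% corresponds to t = 0.84.
R = 231 + 0.84 × (184 − 231) = 231 + 0.84 × -47 = 191.52 → 192
G = 181 + 0.84 × (124 − 181) = 181 + 0.84 × -57 = 133.12 → 133
B = 112 + 0.84 × (113 − 112) = 112 + 0.84 × 1 = 112.84 → 113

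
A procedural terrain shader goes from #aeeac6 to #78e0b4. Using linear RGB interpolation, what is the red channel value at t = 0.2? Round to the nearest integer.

R₁ = 174 (from #aeeac6), R₂ = 120 (from #78e0b4).
R = 174 + 0.2 × (120 − 174) = 163.2 → 163

163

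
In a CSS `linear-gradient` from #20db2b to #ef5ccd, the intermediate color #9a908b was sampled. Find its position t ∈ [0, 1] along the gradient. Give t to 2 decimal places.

Invert the lerp on the R channel (largest span, 207): t = (154 − 32) / (239 − 32) = 122/207 = 0.58937.
Check on G: (144 − 219)/(92 − 219) = 0.5906 ✓

0.59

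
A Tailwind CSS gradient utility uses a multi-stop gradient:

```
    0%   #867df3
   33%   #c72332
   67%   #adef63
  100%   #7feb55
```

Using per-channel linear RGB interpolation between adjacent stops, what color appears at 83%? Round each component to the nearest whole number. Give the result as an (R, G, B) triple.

(151, 237, 92)

83% lies between the 67% and 100% stops, so the local fraction is t = (83 − 67)/(100 − 67) = 16/33 ≈ 0.4848.
#adef63 → (173, 239, 99); #7feb55 → (127, 235, 85).
R = 173 + 0.4848 × (127 − 173) = 150.699 → 151
G = 239 + 0.4848 × (235 − 239) = 237.061 → 237
B = 99 + 0.4848 × (85 − 99) = 92.213 → 92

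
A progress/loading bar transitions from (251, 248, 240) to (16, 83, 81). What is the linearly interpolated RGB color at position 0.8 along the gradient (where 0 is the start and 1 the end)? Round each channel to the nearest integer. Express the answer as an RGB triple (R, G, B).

(63, 116, 113)

R = 251 + 0.8 × (16 − 251) = 251 + 0.8 × -235 = 63 → 63
G = 248 + 0.8 × (83 − 248) = 248 + 0.8 × -165 = 116 → 116
B = 240 + 0.8 × (81 − 240) = 240 + 0.8 × -159 = 112.8 → 113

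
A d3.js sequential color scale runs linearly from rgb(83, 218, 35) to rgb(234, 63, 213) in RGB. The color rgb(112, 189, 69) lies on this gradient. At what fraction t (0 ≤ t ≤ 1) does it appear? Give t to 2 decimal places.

0.19

Invert the lerp on the B channel (largest span, 178): t = (69 − 35) / (213 − 35) = 34/178 = 0.19101.
Check on R: (112 − 83)/(234 − 83) = 0.1921 ✓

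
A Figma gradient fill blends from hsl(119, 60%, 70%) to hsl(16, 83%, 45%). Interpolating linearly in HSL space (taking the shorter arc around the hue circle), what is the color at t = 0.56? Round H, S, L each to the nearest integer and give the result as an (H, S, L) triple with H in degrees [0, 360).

Hue arc: Δh = 16 − 119 = -103° (|Δh| ≤ 180, already the shorter path).
H = 119 + 0.56 × (-103) = 61.32 → 61°
S = 60 + 0.56 × (83 − 60) = 72.88 → 73%
L = 70 + 0.56 × (45 − 70) = 56 → 56%

(61, 73, 56)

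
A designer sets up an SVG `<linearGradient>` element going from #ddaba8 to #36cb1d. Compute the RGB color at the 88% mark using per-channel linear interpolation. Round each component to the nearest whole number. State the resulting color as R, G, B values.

#ddaba8 → (221, 171, 168); #36cb1d → (54, 203, 29).
88% corresponds to t = 0.88.
R = 221 + 0.88 × (54 − 221) = 221 + 0.88 × -167 = 74.04 → 74
G = 171 + 0.88 × (203 − 171) = 171 + 0.88 × 32 = 199.16 → 199
B = 168 + 0.88 × (29 − 168) = 168 + 0.88 × -139 = 45.68 → 46

(74, 199, 46)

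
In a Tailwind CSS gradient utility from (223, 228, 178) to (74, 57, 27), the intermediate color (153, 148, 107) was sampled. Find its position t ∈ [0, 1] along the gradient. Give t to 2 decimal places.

Invert the lerp on the G channel (largest span, 171): t = (148 − 228) / (57 − 228) = -80/-171 = 0.46784.
Check on R: (153 − 223)/(74 − 223) = 0.4698 ✓

0.47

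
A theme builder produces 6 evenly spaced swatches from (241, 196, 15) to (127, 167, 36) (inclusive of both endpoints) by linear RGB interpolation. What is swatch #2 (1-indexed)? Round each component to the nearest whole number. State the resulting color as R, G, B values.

(218, 190, 19)

With 6 swatches and endpoints inclusive, swatch 2 sits at t = (2 − 1)/(6 − 1) = 1/5 ≈ 0.2.
R = 241 + 0.2 × (127 − 241) = 218.2 → 218
G = 196 + 0.2 × (167 − 196) = 190.2 → 190
B = 15 + 0.2 × (36 − 15) = 19.2 → 19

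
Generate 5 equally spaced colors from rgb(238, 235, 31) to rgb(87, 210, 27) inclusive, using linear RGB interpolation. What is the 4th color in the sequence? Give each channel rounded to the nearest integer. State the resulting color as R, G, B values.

(125, 216, 28)

With 5 swatches and endpoints inclusive, swatch 4 sits at t = (4 − 1)/(5 − 1) = 3/4 ≈ 0.75.
R = 238 + 0.75 × (87 − 238) = 124.75 → 125
G = 235 + 0.75 × (210 − 235) = 216.25 → 216
B = 31 + 0.75 × (27 − 31) = 28 → 28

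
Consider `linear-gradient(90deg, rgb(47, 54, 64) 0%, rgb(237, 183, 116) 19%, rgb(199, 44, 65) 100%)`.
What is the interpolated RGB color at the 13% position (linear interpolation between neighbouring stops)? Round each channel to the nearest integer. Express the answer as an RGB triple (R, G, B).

(177, 142, 100)

13% lies between the 0% and 19% stops, so the local fraction is t = (13 − 0)/(19 − 0) = 13/19 ≈ 0.6842.
R = 47 + 0.6842 × (237 − 47) = 176.998 → 177
G = 54 + 0.6842 × (183 − 54) = 142.262 → 142
B = 64 + 0.6842 × (116 − 64) = 99.578 → 100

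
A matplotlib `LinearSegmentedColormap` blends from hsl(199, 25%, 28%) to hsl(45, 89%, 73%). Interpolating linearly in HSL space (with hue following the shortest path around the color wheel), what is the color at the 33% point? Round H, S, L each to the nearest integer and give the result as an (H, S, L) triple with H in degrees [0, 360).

Hue arc: Δh = 45 − 199 = -154° (|Δh| ≤ 180, already the shorter path).
H = 199 + 0.33 × (-154) = 148.18 → 148°
S = 25 + 0.33 × (89 − 25) = 46.12 → 46%
L = 28 + 0.33 × (73 − 28) = 42.85 → 43%

(148, 46, 43)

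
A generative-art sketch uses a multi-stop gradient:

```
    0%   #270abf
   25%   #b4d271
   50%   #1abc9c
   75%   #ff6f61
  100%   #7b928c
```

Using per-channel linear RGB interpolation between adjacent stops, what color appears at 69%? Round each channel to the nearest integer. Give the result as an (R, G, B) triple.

69% lies between the 50% and 75% stops, so the local fraction is t = (69 − 50)/(75 − 50) = 19/25 ≈ 0.76.
#1abc9c → (26, 188, 156); #ff6f61 → (255, 111, 97).
R = 26 + 0.76 × (255 − 26) = 200.04 → 200
G = 188 + 0.76 × (111 − 188) = 129.48 → 129
B = 156 + 0.76 × (97 − 156) = 111.16 → 111

(200, 129, 111)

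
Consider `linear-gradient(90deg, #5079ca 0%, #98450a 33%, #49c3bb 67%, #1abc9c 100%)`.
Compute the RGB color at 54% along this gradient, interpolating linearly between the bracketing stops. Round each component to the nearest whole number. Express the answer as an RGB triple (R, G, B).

(103, 147, 119)

54% lies between the 33% and 67% stops, so the local fraction is t = (54 − 33)/(67 − 33) = 21/34 ≈ 0.6176.
#98450a → (152, 69, 10); #49c3bb → (73, 195, 187).
R = 152 + 0.6176 × (73 − 152) = 103.21 → 103
G = 69 + 0.6176 × (195 − 69) = 146.818 → 147
B = 10 + 0.6176 × (187 − 10) = 119.315 → 119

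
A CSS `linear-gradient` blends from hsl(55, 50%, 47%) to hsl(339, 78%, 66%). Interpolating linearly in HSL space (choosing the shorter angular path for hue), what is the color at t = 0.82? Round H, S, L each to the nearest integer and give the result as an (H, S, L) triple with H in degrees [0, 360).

(353, 73, 63)

Hue: 339 − 55 = 284°, but |284| > 180 so the shorter arc goes the other way: Δh = 284 − 360 = -76°.
H = 55 + 0.82 × (-76) = -7.32 → -7 → -7 mod 360 = 353°
S = 50 + 0.82 × (78 − 50) = 72.96 → 73%
L = 47 + 0.82 × (66 − 47) = 62.58 → 63%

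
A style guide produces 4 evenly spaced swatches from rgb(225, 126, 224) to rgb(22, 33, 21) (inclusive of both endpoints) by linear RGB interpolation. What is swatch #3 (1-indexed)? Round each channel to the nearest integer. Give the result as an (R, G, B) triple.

(90, 64, 89)

With 4 swatches and endpoints inclusive, swatch 3 sits at t = (3 − 1)/(4 − 1) = 2/3 ≈ 0.6667.
R = 225 + 0.6667 × (22 − 225) = 89.66 → 90
G = 126 + 0.6667 × (33 − 126) = 63.997 → 64
B = 224 + 0.6667 × (21 − 224) = 88.66 → 89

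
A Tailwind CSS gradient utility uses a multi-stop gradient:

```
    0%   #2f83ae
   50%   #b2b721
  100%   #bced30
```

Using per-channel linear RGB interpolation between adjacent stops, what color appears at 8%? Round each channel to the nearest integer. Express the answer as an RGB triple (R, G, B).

8% lies between the 0% and 50% stops, so the local fraction is t = (8 − 0)/(50 − 0) = 8/50 ≈ 0.16.
#2f83ae → (47, 131, 174); #b2b721 → (178, 183, 33).
R = 47 + 0.16 × (178 − 47) = 67.96 → 68
G = 131 + 0.16 × (183 − 131) = 139.32 → 139
B = 174 + 0.16 × (33 − 174) = 151.44 → 151

(68, 139, 151)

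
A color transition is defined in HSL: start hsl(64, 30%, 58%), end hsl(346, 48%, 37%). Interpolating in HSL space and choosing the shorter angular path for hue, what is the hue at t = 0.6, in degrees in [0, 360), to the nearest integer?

Hue: 346 − 64 = 282°, but |282| > 180 so the shorter arc goes the other way: Δh = 282 − 360 = -78°.
H = 64 + 0.6 × (-78) = 17.2 → 17°

17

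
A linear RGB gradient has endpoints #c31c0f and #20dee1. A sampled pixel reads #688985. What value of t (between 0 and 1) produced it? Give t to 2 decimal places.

0.56

Invert the lerp on the B channel (largest span, 210): t = (133 − 15) / (225 − 15) = 118/210 = 0.5619.
Check on R: (104 − 195)/(32 − 195) = 0.5583 ✓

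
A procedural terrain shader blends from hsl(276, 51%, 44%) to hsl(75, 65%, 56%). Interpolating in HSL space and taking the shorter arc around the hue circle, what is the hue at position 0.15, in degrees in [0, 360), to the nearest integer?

Hue: 75 − 276 = -201°, but |-201| > 180 so the shorter arc goes the other way: Δh = -201 + 360 = 159°.
H = 276 + 0.15 × (159) = 299.85 → 300°

300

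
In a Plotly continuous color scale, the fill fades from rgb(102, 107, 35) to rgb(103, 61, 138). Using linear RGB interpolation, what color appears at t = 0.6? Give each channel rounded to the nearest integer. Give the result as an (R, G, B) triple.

(103, 79, 97)

R = 102 + 0.6 × (103 − 102) = 102 + 0.6 × 1 = 102.6 → 103
G = 107 + 0.6 × (61 − 107) = 107 + 0.6 × -46 = 79.4 → 79
B = 35 + 0.6 × (138 − 35) = 35 + 0.6 × 103 = 96.8 → 97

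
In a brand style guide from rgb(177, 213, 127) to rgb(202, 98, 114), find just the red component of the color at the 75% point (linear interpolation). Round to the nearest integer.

R = 177 + 0.75 × (202 − 177) = 195.75 → 196

196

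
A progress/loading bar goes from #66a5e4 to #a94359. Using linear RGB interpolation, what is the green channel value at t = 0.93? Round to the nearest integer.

G₁ = 165 (from #66a5e4), G₂ = 67 (from #a94359).
G = 165 + 0.93 × (67 − 165) = 73.86 → 74

74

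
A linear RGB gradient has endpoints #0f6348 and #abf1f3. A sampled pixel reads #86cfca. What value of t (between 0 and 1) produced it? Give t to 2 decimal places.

0.76

Invert the lerp on the B channel (largest span, 171): t = (202 − 72) / (243 − 72) = 130/171 = 0.76023.
Check on R: (134 − 15)/(171 − 15) = 0.7628 ✓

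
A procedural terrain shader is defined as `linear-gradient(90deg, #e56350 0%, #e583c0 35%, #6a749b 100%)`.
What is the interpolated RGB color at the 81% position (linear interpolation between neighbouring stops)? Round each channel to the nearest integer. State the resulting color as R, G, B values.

81% lies between the 35% and 100% stops, so the local fraction is t = (81 − 35)/(100 − 35) = 46/65 ≈ 0.7077.
#e583c0 → (229, 131, 192); #6a749b → (106, 116, 155).
R = 229 + 0.7077 × (106 − 229) = 141.953 → 142
G = 131 + 0.7077 × (116 − 131) = 120.385 → 120
B = 192 + 0.7077 × (155 − 192) = 165.815 → 166

(142, 120, 166)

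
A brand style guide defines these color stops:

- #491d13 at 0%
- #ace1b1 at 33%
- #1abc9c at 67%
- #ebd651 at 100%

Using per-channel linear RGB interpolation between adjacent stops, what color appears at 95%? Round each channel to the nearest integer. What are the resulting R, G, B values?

95% lies between the 67% and 100% stops, so the local fraction is t = (95 − 67)/(100 − 67) = 28/33 ≈ 0.8485.
#1abc9c → (26, 188, 156); #ebd651 → (235, 214, 81).
R = 26 + 0.8485 × (235 − 26) = 203.337 → 203
G = 188 + 0.8485 × (214 − 188) = 210.061 → 210
B = 156 + 0.8485 × (81 − 156) = 92.362 → 92

(203, 210, 92)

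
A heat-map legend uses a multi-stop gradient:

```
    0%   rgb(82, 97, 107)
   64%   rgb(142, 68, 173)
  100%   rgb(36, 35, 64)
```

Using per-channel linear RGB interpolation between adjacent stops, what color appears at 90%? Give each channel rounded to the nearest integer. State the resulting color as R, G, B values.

(65, 44, 94)

90% lies between the 64% and 100% stops, so the local fraction is t = (90 − 64)/(100 − 64) = 26/36 ≈ 0.7222.
R = 142 + 0.7222 × (36 − 142) = 65.447 → 65
G = 68 + 0.7222 × (35 − 68) = 44.167 → 44
B = 173 + 0.7222 × (64 − 173) = 94.28 → 94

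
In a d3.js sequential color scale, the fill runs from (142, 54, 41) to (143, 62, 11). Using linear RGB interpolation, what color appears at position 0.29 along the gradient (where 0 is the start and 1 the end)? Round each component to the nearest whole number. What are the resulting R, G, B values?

R = 142 + 0.29 × (143 − 142) = 142 + 0.29 × 1 = 142.29 → 142
G = 54 + 0.29 × (62 − 54) = 54 + 0.29 × 8 = 56.32 → 56
B = 41 + 0.29 × (11 − 41) = 41 + 0.29 × -30 = 32.3 → 32
So the blended color is (142, 56, 32), about #8e3820.

(142, 56, 32)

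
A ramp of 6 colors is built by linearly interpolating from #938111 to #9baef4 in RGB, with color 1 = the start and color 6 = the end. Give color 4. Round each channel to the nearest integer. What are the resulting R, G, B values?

(152, 156, 153)

With 6 swatches and endpoints inclusive, swatch 4 sits at t = (4 − 1)/(6 − 1) = 3/5 ≈ 0.6.
#938111 → (147, 129, 17); #9baef4 → (155, 174, 244).
R = 147 + 0.6 × (155 − 147) = 151.8 → 152
G = 129 + 0.6 × (174 − 129) = 156 → 156
B = 17 + 0.6 × (244 − 17) = 153.2 → 153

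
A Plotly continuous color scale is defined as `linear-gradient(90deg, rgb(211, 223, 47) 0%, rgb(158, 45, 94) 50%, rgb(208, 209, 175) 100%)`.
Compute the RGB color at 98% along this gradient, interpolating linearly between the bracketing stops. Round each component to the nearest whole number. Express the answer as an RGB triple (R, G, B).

(206, 202, 172)

98% lies between the 50% and 100% stops, so the local fraction is t = (98 − 50)/(100 − 50) = 48/50 ≈ 0.96.
R = 158 + 0.96 × (208 − 158) = 206 → 206
G = 45 + 0.96 × (209 − 45) = 202.44 → 202
B = 94 + 0.96 × (175 − 94) = 171.76 → 172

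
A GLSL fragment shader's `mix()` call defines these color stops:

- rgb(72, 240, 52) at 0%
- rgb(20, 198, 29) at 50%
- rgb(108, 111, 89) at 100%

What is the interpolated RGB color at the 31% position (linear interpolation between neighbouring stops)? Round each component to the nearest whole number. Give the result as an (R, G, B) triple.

(40, 214, 38)

31% lies between the 0% and 50% stops, so the local fraction is t = (31 − 0)/(50 − 0) = 31/50 ≈ 0.62.
R = 72 + 0.62 × (20 − 72) = 39.76 → 40
G = 240 + 0.62 × (198 − 240) = 213.96 → 214
B = 52 + 0.62 × (29 − 52) = 37.74 → 38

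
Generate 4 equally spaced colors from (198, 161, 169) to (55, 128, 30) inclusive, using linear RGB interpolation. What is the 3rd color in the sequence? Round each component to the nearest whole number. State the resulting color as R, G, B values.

With 4 swatches and endpoints inclusive, swatch 3 sits at t = (3 − 1)/(4 − 1) = 2/3 ≈ 0.6667.
R = 198 + 0.6667 × (55 − 198) = 102.662 → 103
G = 161 + 0.6667 × (128 − 161) = 138.999 → 139
B = 169 + 0.6667 × (30 − 169) = 76.329 → 76

(103, 139, 76)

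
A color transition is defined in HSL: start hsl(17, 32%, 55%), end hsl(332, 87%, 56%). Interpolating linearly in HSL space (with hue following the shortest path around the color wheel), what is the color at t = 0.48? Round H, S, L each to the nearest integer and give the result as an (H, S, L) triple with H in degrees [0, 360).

Hue: 332 − 17 = 315°, but |315| > 180 so the shorter arc goes the other way: Δh = 315 − 360 = -45°.
H = 17 + 0.48 × (-45) = -4.6 → -5 → -5 mod 360 = 355°
S = 32 + 0.48 × (87 − 32) = 58.4 → 58%
L = 55 + 0.48 × (56 − 55) = 55.48 → 55%

(355, 58, 55)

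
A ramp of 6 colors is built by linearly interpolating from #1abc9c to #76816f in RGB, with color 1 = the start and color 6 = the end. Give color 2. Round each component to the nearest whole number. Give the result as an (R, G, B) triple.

With 6 swatches and endpoints inclusive, swatch 2 sits at t = (2 − 1)/(6 − 1) = 1/5 ≈ 0.2.
#1abc9c → (26, 188, 156); #76816f → (118, 129, 111).
R = 26 + 0.2 × (118 − 26) = 44.4 → 44
G = 188 + 0.2 × (129 − 188) = 176.2 → 176
B = 156 + 0.2 × (111 − 156) = 147 → 147

(44, 176, 147)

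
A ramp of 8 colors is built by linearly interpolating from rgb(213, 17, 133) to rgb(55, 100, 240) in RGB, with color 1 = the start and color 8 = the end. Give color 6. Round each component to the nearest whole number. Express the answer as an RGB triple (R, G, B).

With 8 swatches and endpoints inclusive, swatch 6 sits at t = (6 − 1)/(8 − 1) = 5/7 ≈ 0.7143.
R = 213 + 0.7143 × (55 − 213) = 100.141 → 100
G = 17 + 0.7143 × (100 − 17) = 76.287 → 76
B = 133 + 0.7143 × (240 − 133) = 209.43 → 209

(100, 76, 209)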